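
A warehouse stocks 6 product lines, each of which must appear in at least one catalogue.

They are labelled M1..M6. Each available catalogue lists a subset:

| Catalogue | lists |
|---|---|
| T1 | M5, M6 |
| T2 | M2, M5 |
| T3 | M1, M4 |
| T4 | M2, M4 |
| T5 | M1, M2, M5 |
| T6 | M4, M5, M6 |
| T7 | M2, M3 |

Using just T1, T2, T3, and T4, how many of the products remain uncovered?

1

Union of T1, T2, T3, T4 = {M1, M2, M4, M5, M6}.
Not covered: M3 — 1 product.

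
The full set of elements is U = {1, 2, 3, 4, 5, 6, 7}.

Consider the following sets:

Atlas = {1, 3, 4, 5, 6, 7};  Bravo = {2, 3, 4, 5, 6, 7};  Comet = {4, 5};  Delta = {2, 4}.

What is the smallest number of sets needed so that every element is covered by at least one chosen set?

Atlas and Delta cover everything between them: the union {1, 2, 3, 4, 5, 6, 7} is all of U.
No single set has all 7 elements (the largest, Atlas, has 6), so 2 is optimal.

2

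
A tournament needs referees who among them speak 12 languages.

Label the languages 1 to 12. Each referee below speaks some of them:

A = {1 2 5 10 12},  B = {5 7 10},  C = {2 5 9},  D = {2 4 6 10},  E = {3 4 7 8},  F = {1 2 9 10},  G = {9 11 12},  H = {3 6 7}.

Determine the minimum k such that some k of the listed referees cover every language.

Take {A, E, G, H}. Their union is {1, 2, 3, 4, 5, 6, 7, 8, 9, 10, 11, 12}, which is all 12 languages.
Only G contains 11, so G is forced; the remaining 9 languages need at least 3 more referees (each remaining referee adds at most 4) — so at least 4 referees are needed, and 4 is optimal.

4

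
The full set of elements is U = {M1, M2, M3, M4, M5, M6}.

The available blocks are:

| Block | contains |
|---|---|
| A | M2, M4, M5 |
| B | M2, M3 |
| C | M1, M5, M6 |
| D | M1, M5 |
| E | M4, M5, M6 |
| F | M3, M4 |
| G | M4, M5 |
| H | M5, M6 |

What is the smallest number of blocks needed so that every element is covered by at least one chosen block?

Take {A, B, C}. Their union is {M1, M2, M3, M4, M5, M6}, which is all 6 elements.
No 2 of the 8 blocks cover everything (all 28 combinations miss at least one element), so 3 is optimal.

3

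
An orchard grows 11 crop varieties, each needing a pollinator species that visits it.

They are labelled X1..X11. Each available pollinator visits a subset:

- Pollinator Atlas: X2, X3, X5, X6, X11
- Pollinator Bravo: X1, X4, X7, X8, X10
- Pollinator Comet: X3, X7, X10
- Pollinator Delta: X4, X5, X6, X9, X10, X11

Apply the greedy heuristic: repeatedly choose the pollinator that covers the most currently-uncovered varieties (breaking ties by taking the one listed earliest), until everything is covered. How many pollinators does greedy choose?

Greedy: pick Delta (covers 6 new) → pick Bravo (covers 3 new) → pick Atlas (covers 2 new). Total picks: 3.

3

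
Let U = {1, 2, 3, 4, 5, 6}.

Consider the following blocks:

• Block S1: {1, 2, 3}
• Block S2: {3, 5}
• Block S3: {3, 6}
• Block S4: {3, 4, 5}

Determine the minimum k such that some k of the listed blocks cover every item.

3

S1, S3, and S4 cover everything between them: the union {1, 2, 3, 4, 5, 6} is all of U.
Only S1 contains 1, so S1 is forced; the remaining 3 items need at least 2 more blocks (each remaining block adds at most 2) — so at least 3 blocks are needed, and 3 is optimal.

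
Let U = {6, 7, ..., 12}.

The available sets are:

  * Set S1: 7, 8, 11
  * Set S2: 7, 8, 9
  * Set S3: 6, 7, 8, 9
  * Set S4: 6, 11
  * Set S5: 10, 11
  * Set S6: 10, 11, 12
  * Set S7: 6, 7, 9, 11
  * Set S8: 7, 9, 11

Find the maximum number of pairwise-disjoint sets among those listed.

2

S2, S6 are pairwise disjoint (S2={7,8,9}; S6={10,11,12}).
Every remaining set overlaps one of these, and no 3 of the listed sets are pairwise disjoint, so 2 is the maximum.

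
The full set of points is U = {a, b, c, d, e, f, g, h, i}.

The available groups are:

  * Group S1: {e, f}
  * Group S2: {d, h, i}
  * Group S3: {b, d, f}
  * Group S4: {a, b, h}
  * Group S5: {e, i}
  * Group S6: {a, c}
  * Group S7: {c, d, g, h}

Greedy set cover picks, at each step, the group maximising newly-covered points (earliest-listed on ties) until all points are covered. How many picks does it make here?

4

Greedy: pick S7 (covers 4 new) → pick S1 (covers 2 new) → pick S4 (covers 2 new) → pick S2 (covers 1 new). Total picks: 4.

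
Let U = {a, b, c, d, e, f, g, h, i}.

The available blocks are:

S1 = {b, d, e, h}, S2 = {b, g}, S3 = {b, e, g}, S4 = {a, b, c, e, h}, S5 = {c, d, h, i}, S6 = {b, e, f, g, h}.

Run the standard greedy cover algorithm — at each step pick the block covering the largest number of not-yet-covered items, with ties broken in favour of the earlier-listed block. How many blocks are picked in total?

3

Greedy: pick S4 (covers 5 new) → pick S5 (covers 2 new) → pick S6 (covers 2 new). Total picks: 3.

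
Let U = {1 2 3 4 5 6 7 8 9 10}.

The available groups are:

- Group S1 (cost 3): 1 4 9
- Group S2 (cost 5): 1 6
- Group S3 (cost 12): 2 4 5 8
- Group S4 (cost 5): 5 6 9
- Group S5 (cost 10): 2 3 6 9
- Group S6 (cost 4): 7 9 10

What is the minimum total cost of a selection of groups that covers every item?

29

S1, S3, S5, S6 together cover every item (S1 ∪ S3 ∪ S5 ∪ S6 = {1, 2, 3, 4, 5, 6, 7, 8, 9, 10}); total cost 3 + 12 + 10 + 4 = 29.
The greedy pick S1, S6, S4, S5, S3 costs 34; no covering selection beats 29.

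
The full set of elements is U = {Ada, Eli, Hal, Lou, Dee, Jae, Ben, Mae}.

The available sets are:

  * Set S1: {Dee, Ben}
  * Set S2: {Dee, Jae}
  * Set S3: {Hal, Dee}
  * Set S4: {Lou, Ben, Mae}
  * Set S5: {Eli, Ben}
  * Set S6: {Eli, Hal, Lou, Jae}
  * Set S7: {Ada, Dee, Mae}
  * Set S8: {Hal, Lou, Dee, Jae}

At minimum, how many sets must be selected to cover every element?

S5 and S7 and S8 together: S5 ∪ S7 ∪ S8 = {Ada, Eli, Hal, Lou, Dee, Jae, Ben, Mae} — every element is covered.
Only S7 contains Ada, so S7 is forced; the remaining 5 elements need at least 2 more sets (each remaining set adds at most 4) — so at least 3 sets are needed, and 3 is optimal.

3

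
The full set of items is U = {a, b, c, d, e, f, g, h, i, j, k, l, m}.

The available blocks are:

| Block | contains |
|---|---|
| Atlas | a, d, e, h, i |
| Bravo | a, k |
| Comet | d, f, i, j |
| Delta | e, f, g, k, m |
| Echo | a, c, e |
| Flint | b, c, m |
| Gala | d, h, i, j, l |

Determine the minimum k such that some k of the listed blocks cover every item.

Atlas, Delta, Flint, and Gala cover everything between them: the union {a, b, c, d, e, f, g, h, i, j, k, l, m} is all of U.
No 3 of the 7 blocks cover everything (all 35 combinations miss at least one item), so 4 is optimal.

4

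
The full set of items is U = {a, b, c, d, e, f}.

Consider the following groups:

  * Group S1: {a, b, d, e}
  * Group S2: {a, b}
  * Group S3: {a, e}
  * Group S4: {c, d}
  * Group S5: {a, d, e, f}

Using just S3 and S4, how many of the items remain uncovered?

2

Union of S3, S4 = {a, c, d, e}.
Not covered: b, f — 2 items.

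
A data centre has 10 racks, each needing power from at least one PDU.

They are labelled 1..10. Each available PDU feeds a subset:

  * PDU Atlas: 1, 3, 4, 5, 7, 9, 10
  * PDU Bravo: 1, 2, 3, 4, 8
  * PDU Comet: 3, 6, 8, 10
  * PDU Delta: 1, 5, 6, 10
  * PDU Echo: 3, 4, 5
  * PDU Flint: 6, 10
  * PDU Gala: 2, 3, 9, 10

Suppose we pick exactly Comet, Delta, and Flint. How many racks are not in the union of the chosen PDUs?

Union of Comet, Delta, Flint = {1, 3, 5, 6, 8, 10}.
Not covered: 2, 4, 7, 9 — 4 racks.

4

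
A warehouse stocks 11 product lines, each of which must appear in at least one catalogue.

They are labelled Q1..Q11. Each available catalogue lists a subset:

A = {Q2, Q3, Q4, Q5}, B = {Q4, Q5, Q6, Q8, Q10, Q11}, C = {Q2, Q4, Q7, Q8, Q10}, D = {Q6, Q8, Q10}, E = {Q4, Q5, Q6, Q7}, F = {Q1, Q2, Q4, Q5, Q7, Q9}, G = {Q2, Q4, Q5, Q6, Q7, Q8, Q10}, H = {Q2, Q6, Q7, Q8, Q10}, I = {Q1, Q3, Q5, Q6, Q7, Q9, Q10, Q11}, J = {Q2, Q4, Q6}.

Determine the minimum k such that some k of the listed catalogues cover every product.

G and I together: G ∪ I = {Q1, Q2, Q3, Q4, Q5, Q6, Q7, Q8, Q9, Q10, Q11} — every product is covered.
No single catalogue has all 11 products (the largest, I, has 8), so 2 is optimal.

2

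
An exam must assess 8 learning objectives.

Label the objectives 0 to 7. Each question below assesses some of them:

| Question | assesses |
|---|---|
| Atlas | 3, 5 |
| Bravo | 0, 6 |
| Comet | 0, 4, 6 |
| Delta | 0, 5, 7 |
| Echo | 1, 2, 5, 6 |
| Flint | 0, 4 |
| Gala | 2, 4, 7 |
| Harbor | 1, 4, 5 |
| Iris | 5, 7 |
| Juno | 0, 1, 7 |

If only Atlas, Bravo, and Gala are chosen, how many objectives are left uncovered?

Union of Atlas, Bravo, Gala = {0, 2, 3, 4, 5, 6, 7}.
Not covered: 1 — 1 objective.

1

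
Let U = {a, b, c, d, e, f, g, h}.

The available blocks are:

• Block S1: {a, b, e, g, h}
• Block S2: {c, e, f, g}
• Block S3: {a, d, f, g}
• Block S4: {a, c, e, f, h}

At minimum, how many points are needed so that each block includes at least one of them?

2

T = {g, h} meets every block (each contains at least one member of T), and |T| = 2.
No single point lies in every block, so at least 2 are needed and 2 is optimal.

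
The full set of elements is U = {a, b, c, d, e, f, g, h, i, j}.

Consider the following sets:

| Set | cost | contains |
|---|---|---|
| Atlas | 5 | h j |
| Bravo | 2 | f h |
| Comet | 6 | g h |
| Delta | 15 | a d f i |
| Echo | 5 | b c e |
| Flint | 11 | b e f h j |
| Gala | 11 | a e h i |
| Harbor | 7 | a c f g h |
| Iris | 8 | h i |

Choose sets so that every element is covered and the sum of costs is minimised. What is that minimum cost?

Atlas, Comet, Delta, Echo together cover every element (Atlas ∪ Comet ∪ Delta ∪ Echo = {a, b, c, d, e, f, g, h, i, j}); total cost 5 + 6 + 15 + 5 = 31.
The greedy pick Bravo, Echo, Harbor, Atlas, Delta costs 34; no covering selection beats 31.

31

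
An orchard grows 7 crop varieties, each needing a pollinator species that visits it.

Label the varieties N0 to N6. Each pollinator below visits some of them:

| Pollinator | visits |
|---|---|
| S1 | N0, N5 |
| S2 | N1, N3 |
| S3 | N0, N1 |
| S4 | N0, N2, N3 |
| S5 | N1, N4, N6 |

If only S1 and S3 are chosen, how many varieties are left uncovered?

4

Union of S1, S3 = {N0, N1, N5}.
Not covered: N2, N3, N4, N6 — 4 varieties.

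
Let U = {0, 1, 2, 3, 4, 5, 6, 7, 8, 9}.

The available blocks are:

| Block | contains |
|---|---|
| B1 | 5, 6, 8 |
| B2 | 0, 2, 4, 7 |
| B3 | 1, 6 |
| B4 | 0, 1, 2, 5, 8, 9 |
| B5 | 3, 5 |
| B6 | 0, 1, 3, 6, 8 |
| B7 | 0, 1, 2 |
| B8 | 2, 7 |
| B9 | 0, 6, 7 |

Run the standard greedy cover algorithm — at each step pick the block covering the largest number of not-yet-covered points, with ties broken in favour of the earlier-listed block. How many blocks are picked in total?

3

Greedy: pick B4 (covers 6 new) → pick B2 (covers 2 new) → pick B6 (covers 2 new). Total picks: 3.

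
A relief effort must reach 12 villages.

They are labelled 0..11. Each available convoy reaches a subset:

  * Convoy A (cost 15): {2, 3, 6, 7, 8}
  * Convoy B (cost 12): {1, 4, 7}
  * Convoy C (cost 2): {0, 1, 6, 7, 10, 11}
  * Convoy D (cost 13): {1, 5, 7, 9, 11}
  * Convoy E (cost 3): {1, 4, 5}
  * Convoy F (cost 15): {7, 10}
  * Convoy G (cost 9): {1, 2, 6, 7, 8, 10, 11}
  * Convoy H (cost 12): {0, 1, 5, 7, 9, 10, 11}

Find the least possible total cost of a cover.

30

A, E, H together cover every village (A ∪ E ∪ H = {0, 1, 2, 3, 4, 5, 6, 7, 8, 9, 10, 11}); total cost 15 + 3 + 12 = 30.
The greedy pick C, E, G, H, A costs 41; no covering selection beats 30.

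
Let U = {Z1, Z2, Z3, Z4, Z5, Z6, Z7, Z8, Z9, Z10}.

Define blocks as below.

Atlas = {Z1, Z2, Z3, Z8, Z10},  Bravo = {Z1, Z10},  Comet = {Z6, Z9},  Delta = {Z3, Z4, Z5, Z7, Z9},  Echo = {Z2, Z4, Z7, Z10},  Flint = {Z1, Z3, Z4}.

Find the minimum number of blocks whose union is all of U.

3

Take {Atlas, Comet, Delta}. Their union is {Z1, Z2, Z3, Z4, Z5, Z6, Z7, Z8, Z9, Z10}, which is all 10 points.
Only Delta contains Z5, so Delta is forced; the remaining 5 points need at least 2 more blocks (each remaining block adds at most 4) — so at least 3 blocks are needed, and 3 is optimal.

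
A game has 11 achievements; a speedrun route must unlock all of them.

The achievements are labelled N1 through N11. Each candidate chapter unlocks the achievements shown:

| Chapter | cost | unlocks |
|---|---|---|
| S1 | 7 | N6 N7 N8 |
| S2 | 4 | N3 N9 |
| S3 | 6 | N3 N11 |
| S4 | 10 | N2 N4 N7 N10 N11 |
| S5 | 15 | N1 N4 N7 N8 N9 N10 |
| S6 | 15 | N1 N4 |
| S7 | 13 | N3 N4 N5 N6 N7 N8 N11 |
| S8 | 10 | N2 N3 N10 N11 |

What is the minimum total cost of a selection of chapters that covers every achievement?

38

S5, S7, S8 together cover every achievement (S5 ∪ S7 ∪ S8 = {N1, N2, N3, N4, N5, N6, N7, N8, N9, N10, N11}); total cost 15 + 13 + 10 = 38.
The greedy pick S7, S2, S4, S5 costs 42; no covering selection beats 38.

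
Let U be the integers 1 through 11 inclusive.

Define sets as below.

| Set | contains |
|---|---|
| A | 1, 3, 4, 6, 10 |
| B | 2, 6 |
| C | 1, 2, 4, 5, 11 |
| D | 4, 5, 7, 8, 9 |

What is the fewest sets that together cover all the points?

3

Take {A, C, D}. Their union is {1, 2, 3, 4, 5, 6, 7, 8, 9, 10, 11}, which is all 11 points.
Each set has at most 5 points, and 2·5 = 10 < 11 — so at least 3 sets are needed, and 3 is optimal.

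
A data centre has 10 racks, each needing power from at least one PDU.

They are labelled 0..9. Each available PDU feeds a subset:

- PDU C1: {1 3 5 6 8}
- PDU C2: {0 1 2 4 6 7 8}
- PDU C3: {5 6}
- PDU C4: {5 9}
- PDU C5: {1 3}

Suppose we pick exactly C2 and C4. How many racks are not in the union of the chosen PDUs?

Union of C2, C4 = {0, 1, 2, 4, 5, 6, 7, 8, 9}.
Not covered: 3 — 1 rack.

1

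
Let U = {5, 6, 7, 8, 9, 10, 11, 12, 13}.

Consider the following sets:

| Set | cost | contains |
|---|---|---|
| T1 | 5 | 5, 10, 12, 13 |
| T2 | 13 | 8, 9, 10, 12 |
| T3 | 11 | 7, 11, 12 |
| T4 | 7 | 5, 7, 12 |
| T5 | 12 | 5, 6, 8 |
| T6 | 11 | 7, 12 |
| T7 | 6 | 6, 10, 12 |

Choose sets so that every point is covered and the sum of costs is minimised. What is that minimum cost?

35

T1, T2, T3, T7 together cover every point (T1 ∪ T2 ∪ T3 ∪ T7 = {5, 6, 7, 8, 9, 10, 11, 12, 13}); total cost 5 + 13 + 11 + 6 = 35.
The greedy pick T1, T3, T5, T2 costs 41; no covering selection beats 35.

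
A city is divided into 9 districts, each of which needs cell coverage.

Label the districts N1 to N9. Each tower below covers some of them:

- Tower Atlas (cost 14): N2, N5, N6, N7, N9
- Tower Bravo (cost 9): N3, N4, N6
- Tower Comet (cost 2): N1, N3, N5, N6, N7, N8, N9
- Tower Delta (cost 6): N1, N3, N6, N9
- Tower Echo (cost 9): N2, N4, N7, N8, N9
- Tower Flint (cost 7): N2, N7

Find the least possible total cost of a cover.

11

Comet, Echo together cover every district (Comet ∪ Echo = {N1, N2, N3, N4, N5, N6, N7, N8, N9}); total cost 2 + 9 = 11.
No covering selection has total cost below 11.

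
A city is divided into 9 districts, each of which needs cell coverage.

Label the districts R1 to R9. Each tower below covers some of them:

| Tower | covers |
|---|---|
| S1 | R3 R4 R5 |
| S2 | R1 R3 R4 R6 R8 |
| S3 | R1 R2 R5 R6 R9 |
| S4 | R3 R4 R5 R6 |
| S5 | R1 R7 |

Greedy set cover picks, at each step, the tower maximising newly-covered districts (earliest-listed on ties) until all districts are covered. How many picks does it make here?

3

Greedy: pick S2 (covers 5 new) → pick S3 (covers 3 new) → pick S5 (covers 1 new). Total picks: 3.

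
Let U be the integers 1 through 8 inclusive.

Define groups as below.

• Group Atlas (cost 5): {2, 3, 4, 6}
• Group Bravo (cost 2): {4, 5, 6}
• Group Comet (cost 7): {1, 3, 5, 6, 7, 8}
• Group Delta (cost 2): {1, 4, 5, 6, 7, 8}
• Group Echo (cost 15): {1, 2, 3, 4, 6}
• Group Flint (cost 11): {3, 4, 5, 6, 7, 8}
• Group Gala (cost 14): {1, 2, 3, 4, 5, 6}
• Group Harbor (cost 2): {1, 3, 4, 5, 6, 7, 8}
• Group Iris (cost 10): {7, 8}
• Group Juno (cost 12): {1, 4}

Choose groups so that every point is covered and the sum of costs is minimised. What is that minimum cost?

Atlas, Harbor together cover every point (Atlas ∪ Harbor = {1, 2, 3, 4, 5, 6, 7, 8}); total cost 5 + 2 = 7.
No covering selection has total cost below 7.

7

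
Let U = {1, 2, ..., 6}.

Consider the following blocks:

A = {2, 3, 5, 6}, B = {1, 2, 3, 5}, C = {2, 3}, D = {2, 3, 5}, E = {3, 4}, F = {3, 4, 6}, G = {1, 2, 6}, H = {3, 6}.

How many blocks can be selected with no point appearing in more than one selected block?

E, G are pairwise disjoint (E={3,4}; G={1,2,6}).
Every remaining block overlaps one of these, and no 3 of the listed blocks are pairwise disjoint, so 2 is the maximum.

2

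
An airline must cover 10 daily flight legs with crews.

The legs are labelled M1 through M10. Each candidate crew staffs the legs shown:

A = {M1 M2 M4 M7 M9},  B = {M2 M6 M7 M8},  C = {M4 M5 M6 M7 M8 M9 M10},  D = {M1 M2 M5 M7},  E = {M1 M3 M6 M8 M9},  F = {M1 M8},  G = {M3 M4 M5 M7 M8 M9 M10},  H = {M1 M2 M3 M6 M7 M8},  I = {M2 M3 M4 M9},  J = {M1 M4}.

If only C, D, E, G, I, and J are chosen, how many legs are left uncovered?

0

Union of C, D, E, G, I, J = {M1, M2, M3, M4, M5, M6, M7, M8, M9, M10} — that's every leg, so 0 are uncovered.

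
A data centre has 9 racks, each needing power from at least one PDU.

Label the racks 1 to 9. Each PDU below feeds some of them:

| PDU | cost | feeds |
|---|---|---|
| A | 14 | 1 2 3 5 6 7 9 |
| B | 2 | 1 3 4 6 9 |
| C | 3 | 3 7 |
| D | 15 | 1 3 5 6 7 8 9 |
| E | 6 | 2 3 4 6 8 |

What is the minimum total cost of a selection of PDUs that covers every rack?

20

A, E together cover every rack (A ∪ E = {1, 2, 3, 4, 5, 6, 7, 8, 9}); total cost 14 + 6 = 20.
The greedy pick B, C, E, A costs 25; no covering selection beats 20.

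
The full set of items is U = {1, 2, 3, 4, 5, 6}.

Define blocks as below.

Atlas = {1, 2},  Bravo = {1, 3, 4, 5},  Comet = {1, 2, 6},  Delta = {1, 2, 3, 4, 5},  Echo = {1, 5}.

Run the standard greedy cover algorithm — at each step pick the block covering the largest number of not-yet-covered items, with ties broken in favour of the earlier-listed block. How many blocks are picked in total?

2

Greedy: pick Delta (covers 5 new) → pick Comet (covers 1 new). Total picks: 2.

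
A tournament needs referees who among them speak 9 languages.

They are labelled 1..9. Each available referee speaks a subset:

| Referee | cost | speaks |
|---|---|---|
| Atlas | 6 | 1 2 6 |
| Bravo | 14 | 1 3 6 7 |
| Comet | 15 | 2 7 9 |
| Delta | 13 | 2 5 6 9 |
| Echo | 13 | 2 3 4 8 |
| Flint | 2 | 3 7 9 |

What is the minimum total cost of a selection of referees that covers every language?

34

Atlas, Delta, Echo, Flint together cover every language (Atlas ∪ Delta ∪ Echo ∪ Flint = {1, 2, 3, 4, 5, 6, 7, 8, 9}); total cost 6 + 13 + 13 + 2 = 34.
No covering selection has total cost below 34.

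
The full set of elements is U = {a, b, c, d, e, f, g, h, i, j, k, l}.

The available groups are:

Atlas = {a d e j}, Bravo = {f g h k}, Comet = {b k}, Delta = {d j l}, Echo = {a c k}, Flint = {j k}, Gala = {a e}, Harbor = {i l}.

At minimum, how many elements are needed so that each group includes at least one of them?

The 3 elements {e, k, l} hit every group.
The groups Atlas, Comet, Harbor are pairwise disjoint, so any hitting set needs a separate element for each — at least 3. Hence 3 is optimal.

3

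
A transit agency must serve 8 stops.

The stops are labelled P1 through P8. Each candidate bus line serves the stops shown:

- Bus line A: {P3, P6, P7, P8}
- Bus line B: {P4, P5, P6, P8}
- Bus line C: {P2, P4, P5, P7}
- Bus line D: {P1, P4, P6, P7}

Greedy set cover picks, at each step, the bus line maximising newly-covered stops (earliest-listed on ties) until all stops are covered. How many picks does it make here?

Greedy: pick A (covers 4 new) → pick C (covers 3 new) → pick D (covers 1 new). Total picks: 3.

3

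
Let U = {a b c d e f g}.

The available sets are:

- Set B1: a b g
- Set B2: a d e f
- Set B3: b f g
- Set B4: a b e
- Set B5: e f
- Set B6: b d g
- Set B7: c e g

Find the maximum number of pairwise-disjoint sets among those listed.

B1, B5 are pairwise disjoint (B1={a,b,g}; B5={e,f}).
Every remaining set overlaps one of these, and no 3 of the listed sets are pairwise disjoint, so 2 is the maximum.

2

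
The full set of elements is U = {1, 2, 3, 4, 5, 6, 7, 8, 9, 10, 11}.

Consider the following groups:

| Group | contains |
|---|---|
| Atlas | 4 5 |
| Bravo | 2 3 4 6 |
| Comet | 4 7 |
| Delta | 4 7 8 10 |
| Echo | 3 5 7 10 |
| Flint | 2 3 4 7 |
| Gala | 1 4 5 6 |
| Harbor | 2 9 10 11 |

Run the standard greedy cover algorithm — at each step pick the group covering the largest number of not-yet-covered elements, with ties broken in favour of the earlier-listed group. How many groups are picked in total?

4

Greedy: pick Bravo (covers 4 new) → pick Delta (covers 3 new) → pick Gala (covers 2 new) → pick Harbor (covers 2 new). Total picks: 4.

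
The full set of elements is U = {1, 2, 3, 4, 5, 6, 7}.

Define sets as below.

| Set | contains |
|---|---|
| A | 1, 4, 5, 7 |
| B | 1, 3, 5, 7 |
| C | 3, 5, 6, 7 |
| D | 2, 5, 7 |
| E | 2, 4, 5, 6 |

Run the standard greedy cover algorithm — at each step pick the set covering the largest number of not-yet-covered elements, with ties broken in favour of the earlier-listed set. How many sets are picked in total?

Greedy: pick A (covers 4 new) → pick C (covers 2 new) → pick D (covers 1 new). Total picks: 3.
(The true minimum cover uses only 2 sets, so greedy is not optimal here.)

3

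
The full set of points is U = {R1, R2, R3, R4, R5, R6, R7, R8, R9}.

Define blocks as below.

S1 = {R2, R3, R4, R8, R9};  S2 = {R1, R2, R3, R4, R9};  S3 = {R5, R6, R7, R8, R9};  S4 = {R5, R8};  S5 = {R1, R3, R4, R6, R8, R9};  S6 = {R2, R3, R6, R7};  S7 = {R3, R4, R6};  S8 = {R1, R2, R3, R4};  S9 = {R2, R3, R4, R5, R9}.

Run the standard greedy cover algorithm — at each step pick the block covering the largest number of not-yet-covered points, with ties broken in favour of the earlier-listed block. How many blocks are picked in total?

3

Greedy: pick S5 (covers 6 new) → pick S3 (covers 2 new) → pick S1 (covers 1 new). Total picks: 3.
(The true minimum cover uses only 2 blocks, so greedy is not optimal here.)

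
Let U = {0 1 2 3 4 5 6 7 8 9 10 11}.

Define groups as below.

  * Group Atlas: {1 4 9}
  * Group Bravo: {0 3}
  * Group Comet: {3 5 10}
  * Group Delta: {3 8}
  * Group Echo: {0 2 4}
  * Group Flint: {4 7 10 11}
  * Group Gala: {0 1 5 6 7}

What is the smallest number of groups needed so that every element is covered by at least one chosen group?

5

Take {Atlas, Delta, Echo, Flint, Gala}. Their union is {0, 1, 2, 3, 4, 5, 6, 7, 8, 9, 10, 11}, which is all 12 elements.
No 4 of the 7 groups cover everything (all 35 combinations miss at least one element), so 5 is optimal.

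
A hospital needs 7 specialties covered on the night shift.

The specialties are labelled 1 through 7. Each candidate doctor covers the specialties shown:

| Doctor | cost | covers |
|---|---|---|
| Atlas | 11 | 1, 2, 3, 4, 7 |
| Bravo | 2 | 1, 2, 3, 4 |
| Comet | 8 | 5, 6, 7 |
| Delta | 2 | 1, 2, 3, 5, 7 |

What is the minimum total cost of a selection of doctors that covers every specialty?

10

Bravo, Comet together cover every specialty (Bravo ∪ Comet = {1, 2, 3, 4, 5, 6, 7}); total cost 2 + 8 = 10.
The greedy pick Delta, Bravo, Comet costs 12; no covering selection beats 10.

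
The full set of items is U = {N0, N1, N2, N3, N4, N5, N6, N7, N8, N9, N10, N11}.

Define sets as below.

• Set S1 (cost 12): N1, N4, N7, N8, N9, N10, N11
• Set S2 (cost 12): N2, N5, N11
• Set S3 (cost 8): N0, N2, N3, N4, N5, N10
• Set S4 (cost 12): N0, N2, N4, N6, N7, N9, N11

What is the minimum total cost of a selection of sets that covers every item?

32

S1, S3, S4 together cover every item (S1 ∪ S3 ∪ S4 = {N0, N1, N2, N3, N4, N5, N6, N7, N8, N9, N10, N11}); total cost 12 + 8 + 12 = 32.
No covering selection has total cost below 32.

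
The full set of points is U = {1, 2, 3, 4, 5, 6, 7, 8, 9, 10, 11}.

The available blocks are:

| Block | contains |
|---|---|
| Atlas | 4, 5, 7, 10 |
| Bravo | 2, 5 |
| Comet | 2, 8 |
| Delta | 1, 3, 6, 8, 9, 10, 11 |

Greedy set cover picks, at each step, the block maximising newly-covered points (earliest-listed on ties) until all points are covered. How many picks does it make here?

Greedy: pick Delta (covers 7 new) → pick Atlas (covers 3 new) → pick Bravo (covers 1 new). Total picks: 3.

3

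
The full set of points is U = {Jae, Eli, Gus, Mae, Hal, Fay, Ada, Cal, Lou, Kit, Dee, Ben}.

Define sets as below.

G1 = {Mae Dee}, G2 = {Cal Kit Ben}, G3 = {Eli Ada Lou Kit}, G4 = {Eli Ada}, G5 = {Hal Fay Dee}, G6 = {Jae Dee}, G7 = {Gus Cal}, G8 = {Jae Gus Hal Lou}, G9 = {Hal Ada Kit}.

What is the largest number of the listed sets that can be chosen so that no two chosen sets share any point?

G1, G2, G4, G8 are pairwise disjoint (G1={Mae,Dee}; G2={Cal,Kit,Ben}; G4={Eli,Ada}; G8={Jae,Gus,Hal,Lou}).
Every remaining set overlaps one of these, and no 5 of the listed sets are pairwise disjoint, so 4 is the maximum.

4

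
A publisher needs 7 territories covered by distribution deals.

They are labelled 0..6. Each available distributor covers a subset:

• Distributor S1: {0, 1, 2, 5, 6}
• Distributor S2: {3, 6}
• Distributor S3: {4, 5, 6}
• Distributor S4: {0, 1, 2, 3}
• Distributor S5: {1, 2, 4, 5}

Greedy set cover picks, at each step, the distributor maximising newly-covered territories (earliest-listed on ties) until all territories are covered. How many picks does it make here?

3

Greedy: pick S1 (covers 5 new) → pick S2 (covers 1 new) → pick S3 (covers 1 new). Total picks: 3.
(The true minimum cover uses only 2 distributors, so greedy is not optimal here.)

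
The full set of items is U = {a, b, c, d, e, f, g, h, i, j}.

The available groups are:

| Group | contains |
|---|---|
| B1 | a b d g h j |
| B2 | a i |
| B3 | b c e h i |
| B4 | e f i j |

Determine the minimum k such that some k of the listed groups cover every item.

3

B1, B3, and B4 cover everything between them: the union {a, b, c, d, e, f, g, h, i, j} is all of U.
Only B3 contains c, so B3 is forced; the remaining 5 items need at least 2 more groups (each remaining group adds at most 4) — so at least 3 groups are needed, and 3 is optimal.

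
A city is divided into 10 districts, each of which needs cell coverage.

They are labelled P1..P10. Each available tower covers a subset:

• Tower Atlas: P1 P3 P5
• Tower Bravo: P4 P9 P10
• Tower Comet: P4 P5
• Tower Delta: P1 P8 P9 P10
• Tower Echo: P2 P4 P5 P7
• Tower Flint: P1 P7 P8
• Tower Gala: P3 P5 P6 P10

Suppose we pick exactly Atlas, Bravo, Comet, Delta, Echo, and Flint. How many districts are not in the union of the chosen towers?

1

Union of Atlas, Bravo, Comet, Delta, Echo, Flint = {P1, P2, P3, P4, P5, P7, P8, P9, P10}.
Not covered: P6 — 1 district.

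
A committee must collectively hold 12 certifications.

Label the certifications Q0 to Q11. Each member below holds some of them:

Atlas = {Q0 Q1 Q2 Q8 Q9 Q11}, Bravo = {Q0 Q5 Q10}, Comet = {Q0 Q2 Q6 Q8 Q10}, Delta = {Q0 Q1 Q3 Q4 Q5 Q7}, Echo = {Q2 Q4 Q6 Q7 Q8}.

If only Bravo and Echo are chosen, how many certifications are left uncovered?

4

Union of Bravo, Echo = {Q0, Q2, Q4, Q5, Q6, Q7, Q8, Q10}.
Not covered: Q1, Q3, Q9, Q11 — 4 certifications.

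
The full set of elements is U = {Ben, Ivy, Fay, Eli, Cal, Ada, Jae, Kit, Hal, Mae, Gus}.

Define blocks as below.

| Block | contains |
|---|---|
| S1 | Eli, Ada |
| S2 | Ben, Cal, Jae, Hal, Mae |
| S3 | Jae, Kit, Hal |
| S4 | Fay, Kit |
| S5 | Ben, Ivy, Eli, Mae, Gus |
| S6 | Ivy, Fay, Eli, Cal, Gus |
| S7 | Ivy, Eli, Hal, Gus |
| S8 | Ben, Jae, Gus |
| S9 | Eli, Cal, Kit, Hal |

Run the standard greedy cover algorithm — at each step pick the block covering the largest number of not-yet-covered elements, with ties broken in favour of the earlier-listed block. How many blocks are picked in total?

Greedy: pick S2 (covers 5 new) → pick S6 (covers 4 new) → pick S1 (covers 1 new) → pick S3 (covers 1 new). Total picks: 4.

4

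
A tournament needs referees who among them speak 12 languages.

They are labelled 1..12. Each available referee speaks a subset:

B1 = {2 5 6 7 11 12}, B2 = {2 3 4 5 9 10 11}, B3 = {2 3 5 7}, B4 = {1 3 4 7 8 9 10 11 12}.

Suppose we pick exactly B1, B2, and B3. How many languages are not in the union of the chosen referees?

2

Union of B1, B2, B3 = {2, 3, 4, 5, 6, 7, 9, 10, 11, 12}.
Not covered: 1, 8 — 2 languages.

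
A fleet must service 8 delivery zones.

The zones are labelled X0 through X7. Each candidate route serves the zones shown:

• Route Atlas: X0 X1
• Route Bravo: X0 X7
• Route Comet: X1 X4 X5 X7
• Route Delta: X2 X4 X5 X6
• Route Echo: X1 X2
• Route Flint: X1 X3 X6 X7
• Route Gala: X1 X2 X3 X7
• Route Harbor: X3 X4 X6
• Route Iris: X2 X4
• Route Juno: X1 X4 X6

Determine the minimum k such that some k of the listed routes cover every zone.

Bravo and Delta and Flint together: Bravo ∪ Delta ∪ Flint = {X0, X1, X2, X3, X4, X5, X6, X7} — every zone is covered.
No 2 of the 10 routes cover everything (all 45 combinations miss at least one zone), so 3 is optimal.

3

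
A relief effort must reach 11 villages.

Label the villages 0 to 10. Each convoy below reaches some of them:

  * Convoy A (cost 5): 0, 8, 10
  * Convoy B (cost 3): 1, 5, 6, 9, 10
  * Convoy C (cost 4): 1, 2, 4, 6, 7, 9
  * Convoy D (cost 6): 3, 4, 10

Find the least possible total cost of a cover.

A, B, C, D together cover every village (A ∪ B ∪ C ∪ D = {0, 1, 2, 3, 4, 5, 6, 7, 8, 9, 10}); total cost 5 + 3 + 4 + 6 = 18.
No covering selection has total cost below 18.

18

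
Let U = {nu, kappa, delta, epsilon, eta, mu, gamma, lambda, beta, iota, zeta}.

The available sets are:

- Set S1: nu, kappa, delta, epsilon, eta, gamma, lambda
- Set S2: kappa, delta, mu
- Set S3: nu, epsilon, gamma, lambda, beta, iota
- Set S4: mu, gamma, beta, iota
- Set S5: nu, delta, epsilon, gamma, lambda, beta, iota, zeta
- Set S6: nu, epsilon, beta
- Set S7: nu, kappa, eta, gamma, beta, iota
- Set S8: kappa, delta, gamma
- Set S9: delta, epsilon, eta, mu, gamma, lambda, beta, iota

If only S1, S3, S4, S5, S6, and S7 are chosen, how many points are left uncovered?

Union of S1, S3, S4, S5, S6, S7 = {nu, kappa, delta, epsilon, eta, mu, gamma, lambda, beta, iota, zeta} — that's every point, so 0 are uncovered.

0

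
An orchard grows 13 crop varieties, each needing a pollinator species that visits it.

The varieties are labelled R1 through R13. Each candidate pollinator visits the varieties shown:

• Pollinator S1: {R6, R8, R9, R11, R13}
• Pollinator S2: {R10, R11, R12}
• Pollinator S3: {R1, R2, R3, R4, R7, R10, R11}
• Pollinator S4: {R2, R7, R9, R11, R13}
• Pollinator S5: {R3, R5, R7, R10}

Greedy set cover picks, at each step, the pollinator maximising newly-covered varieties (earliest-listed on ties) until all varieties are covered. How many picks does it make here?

Greedy: pick S3 (covers 7 new) → pick S1 (covers 4 new) → pick S2 (covers 1 new) → pick S5 (covers 1 new). Total picks: 4.

4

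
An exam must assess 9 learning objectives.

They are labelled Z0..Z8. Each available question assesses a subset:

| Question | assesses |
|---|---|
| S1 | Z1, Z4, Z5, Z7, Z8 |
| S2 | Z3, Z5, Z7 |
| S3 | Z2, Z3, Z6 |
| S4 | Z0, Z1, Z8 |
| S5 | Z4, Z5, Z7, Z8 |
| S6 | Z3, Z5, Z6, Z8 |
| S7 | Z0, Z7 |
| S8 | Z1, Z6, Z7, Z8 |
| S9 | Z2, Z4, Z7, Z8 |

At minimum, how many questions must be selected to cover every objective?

3

S1 and S3 and S4 together: S1 ∪ S3 ∪ S4 = {Z0, Z1, Z2, Z3, Z4, Z5, Z6, Z7, Z8} — every objective is covered.
No 2 of the 9 questions cover everything (all 36 combinations miss at least one objective), so 3 is optimal.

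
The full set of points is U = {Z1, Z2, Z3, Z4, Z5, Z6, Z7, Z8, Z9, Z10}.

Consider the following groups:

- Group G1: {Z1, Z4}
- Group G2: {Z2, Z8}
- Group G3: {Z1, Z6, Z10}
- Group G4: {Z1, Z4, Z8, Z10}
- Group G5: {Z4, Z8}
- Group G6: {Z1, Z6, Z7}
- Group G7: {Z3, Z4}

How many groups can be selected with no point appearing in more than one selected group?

3

G2, G3, G7 are pairwise disjoint (G2={Z2,Z8}; G3={Z1,Z6,Z10}; G7={Z3,Z4}).
Every remaining group overlaps one of these, and no 4 of the listed groups are pairwise disjoint, so 3 is the maximum.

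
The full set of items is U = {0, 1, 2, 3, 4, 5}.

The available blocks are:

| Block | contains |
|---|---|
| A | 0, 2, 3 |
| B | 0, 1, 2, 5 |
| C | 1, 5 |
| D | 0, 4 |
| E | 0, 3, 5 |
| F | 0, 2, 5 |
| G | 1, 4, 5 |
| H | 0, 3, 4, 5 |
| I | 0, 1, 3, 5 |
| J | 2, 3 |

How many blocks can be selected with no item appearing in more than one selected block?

3

C, D, J are pairwise disjoint (C={1,5}; D={0,4}; J={2,3}).
Every remaining block overlaps one of these, and no 4 of the listed blocks are pairwise disjoint, so 3 is the maximum.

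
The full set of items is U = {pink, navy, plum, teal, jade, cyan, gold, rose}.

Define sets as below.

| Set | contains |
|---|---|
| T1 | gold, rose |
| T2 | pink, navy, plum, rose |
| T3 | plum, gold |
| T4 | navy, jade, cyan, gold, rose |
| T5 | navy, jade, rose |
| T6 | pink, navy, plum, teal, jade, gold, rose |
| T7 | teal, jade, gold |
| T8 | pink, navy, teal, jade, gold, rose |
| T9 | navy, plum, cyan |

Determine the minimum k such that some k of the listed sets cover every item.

Take {T4, T6}. Their union is {pink, navy, plum, teal, jade, cyan, gold, rose}, which is all 8 items.
No single set has all 8 items (the largest, T6, has 7), so 2 is optimal.

2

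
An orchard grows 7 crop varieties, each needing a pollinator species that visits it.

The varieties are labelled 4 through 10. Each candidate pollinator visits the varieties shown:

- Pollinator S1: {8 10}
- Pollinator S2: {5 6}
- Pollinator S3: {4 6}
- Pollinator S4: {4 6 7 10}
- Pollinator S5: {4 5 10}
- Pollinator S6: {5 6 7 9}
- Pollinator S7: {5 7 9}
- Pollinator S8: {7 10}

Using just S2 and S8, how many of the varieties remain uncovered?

Union of S2, S8 = {5, 6, 7, 10}.
Not covered: 4, 8, 9 — 3 varieties.

3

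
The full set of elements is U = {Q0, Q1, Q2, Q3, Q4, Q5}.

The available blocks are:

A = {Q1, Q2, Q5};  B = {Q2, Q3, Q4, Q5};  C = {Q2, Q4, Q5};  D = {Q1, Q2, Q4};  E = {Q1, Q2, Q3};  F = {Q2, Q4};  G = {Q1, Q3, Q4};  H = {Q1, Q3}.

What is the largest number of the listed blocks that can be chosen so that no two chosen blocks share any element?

2

F, H are pairwise disjoint (F={Q2,Q4}; H={Q1,Q3}).
Every remaining block overlaps one of these, and no 3 of the listed blocks are pairwise disjoint, so 2 is the maximum.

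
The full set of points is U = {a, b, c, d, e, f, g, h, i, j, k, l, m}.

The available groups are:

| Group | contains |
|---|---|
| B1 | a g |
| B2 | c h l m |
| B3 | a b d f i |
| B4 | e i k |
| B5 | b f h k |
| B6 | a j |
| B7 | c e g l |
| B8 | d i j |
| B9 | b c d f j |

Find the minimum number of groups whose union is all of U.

B1, B2, B4, and B9 cover everything between them: the union {a, b, c, d, e, f, g, h, i, j, k, l, m} is all of U.
No 3 of the 9 groups cover everything (all 84 combinations miss at least one point), so 4 is optimal.

4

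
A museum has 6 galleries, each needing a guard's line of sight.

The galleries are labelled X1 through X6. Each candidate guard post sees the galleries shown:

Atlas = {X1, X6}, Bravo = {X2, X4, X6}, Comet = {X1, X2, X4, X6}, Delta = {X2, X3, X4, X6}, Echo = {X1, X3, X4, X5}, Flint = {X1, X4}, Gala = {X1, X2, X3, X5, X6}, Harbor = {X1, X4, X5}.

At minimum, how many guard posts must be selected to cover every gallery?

2

Comet and Gala together: Comet ∪ Gala = {X1, X2, X3, X4, X5, X6} — every gallery is covered.
No single guard post has all 6 galleries (the largest, Gala, has 5), so 2 is optimal.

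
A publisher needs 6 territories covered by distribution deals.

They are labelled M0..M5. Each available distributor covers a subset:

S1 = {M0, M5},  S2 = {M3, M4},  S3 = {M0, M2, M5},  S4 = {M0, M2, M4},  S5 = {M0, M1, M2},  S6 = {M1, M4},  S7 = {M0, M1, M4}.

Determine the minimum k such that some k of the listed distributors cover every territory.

3

Take {S2, S3, S6}. Their union is {M0, M1, M2, M3, M4, M5}, which is all 6 territories.
Only S2 contains M3, so S2 is forced; the remaining 4 territories need at least 2 more distributors (each remaining distributor adds at most 3) — so at least 3 distributors are needed, and 3 is optimal.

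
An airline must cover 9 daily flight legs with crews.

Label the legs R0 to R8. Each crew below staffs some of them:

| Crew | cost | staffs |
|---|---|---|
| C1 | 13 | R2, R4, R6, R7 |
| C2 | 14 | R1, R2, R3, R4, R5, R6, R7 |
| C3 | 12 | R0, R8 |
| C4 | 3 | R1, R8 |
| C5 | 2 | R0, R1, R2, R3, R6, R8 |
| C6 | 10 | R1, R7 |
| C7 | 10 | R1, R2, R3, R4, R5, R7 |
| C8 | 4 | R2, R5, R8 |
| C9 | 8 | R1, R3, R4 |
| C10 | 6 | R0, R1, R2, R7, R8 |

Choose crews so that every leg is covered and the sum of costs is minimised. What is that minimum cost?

12

C5, C7 together cover every leg (C5 ∪ C7 = {R0, R1, R2, R3, R4, R5, R6, R7, R8}); total cost 2 + 10 = 12.
No covering selection has total cost below 12.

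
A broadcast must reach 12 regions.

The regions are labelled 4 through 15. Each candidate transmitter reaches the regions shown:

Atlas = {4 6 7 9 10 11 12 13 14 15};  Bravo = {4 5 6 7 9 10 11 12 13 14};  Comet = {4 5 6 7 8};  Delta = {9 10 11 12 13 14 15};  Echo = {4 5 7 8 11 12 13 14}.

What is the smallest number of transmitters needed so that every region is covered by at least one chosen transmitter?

2

Atlas and Comet together: Atlas ∪ Comet = {4, 5, 6, 7, 8, 9, 10, 11, 12, 13, 14, 15} — every region is covered.
No single transmitter has all 12 regions (the largest, Atlas, has 10), so 2 is optimal.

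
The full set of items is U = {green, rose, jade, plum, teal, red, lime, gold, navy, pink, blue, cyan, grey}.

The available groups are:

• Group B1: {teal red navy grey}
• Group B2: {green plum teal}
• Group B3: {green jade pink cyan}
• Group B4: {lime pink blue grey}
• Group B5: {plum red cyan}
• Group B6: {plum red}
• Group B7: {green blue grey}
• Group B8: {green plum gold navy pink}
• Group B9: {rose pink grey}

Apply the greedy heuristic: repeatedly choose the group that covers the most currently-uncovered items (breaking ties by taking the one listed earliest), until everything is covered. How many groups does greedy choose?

Greedy: pick B8 (covers 5 new) → pick B1 (covers 3 new) → pick B3 (covers 2 new) → pick B4 (covers 2 new) → pick B9 (covers 1 new). Total picks: 5.

5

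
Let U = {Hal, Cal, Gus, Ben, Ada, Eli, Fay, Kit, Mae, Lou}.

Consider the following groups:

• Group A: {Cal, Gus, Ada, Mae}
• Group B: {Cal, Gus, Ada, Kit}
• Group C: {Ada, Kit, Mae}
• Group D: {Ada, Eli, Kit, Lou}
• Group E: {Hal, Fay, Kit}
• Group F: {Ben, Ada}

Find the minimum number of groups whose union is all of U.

Take {A, D, E, F}. Their union is {Hal, Cal, Gus, Ben, Ada, Eli, Fay, Kit, Mae, Lou}, which is all 10 elements.
Only F contains Ben, so F is forced; the remaining 8 elements need at least 3 more groups (each remaining group adds at most 3) — so at least 4 groups are needed, and 4 is optimal.

4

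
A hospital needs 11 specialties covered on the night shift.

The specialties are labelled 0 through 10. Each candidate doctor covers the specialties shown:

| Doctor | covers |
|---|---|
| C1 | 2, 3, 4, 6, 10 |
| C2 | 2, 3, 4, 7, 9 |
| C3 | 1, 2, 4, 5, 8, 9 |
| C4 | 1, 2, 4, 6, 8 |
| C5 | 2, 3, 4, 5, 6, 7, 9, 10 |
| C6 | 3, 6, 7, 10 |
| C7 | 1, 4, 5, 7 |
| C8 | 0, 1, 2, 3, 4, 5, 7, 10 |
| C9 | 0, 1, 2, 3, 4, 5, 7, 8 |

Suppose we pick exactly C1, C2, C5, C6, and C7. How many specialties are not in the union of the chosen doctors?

2

Union of C1, C2, C5, C6, C7 = {1, 2, 3, 4, 5, 6, 7, 9, 10}.
Not covered: 0, 8 — 2 specialties.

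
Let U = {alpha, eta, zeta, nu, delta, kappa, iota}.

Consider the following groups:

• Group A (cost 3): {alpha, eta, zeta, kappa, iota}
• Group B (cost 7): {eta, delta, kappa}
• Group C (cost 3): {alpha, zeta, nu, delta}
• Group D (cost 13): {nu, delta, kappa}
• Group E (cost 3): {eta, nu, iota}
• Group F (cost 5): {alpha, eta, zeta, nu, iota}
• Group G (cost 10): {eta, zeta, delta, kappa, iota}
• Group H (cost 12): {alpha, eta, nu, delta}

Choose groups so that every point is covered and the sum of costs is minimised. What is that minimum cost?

A, C together cover every point (A ∪ C = {alpha, eta, zeta, nu, delta, kappa, iota}); total cost 3 + 3 = 6.
No covering selection has total cost below 6.

6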